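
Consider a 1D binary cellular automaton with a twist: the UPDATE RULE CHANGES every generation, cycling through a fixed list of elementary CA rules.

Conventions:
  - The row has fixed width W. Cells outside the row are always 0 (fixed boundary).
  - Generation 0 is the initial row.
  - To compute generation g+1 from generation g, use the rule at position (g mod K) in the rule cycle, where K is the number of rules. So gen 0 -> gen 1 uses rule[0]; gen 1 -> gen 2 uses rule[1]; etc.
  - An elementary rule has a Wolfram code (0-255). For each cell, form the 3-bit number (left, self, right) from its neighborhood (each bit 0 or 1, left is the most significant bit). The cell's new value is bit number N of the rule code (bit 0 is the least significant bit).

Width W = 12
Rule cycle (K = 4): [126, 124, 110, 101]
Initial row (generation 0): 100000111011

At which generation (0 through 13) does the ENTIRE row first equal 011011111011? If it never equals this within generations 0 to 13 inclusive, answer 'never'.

Answer: 11

Derivation:
Gen 0: 100000111011
Gen 1 (rule 126): 110001101111
Gen 2 (rule 124): 111001111001
Gen 3 (rule 110): 101011001011
Gen 4 (rule 101): 111101001101
Gen 5 (rule 126): 100111111111
Gen 6 (rule 124): 110100000001
Gen 7 (rule 110): 111100000011
Gen 8 (rule 101): 000101111001
Gen 9 (rule 126): 001111001111
Gen 10 (rule 124): 001001101001
Gen 11 (rule 110): 011011111011
Gen 12 (rule 101): 001100001101
Gen 13 (rule 126): 011110011111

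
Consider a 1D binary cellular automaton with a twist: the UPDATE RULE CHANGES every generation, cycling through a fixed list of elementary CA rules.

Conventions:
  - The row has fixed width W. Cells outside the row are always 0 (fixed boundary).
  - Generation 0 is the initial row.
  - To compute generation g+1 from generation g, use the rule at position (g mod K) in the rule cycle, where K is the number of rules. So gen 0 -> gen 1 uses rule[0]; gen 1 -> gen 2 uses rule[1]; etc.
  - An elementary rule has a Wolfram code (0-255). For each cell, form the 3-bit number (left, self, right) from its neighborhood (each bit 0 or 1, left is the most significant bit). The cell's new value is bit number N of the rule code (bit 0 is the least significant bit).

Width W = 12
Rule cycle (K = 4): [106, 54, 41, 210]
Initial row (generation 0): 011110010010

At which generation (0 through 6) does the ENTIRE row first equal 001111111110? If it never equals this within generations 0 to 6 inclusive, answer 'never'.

Answer: 2

Derivation:
Gen 0: 011110010010
Gen 1 (rule 106): 110010100100
Gen 2 (rule 54): 001111111110
Gen 3 (rule 41): 101000000000
Gen 4 (rule 210): 000100000000
Gen 5 (rule 106): 001000000000
Gen 6 (rule 54): 011100000000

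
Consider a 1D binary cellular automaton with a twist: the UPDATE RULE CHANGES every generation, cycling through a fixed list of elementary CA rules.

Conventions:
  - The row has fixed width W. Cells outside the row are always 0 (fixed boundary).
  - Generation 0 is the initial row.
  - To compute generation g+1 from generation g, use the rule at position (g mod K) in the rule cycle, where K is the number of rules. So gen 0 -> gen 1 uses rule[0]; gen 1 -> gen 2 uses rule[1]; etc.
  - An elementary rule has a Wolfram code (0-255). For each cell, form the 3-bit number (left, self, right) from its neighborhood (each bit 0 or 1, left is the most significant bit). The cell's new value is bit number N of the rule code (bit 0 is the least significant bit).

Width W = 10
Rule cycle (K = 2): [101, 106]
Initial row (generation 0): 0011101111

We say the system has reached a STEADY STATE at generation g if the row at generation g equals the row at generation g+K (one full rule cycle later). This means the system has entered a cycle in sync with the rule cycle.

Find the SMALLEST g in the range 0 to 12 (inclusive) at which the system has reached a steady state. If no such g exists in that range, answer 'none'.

Answer: 12

Derivation:
Gen 0: 0011101111
Gen 1 (rule 101): 1000110001
Gen 2 (rule 106): 0001110010
Gen 3 (rule 101): 1100010010
Gen 4 (rule 106): 1100100100
Gen 5 (rule 101): 0100100101
Gen 6 (rule 106): 1001001010
Gen 7 (rule 101): 1001001110
Gen 8 (rule 106): 0010011010
Gen 9 (rule 101): 1010001110
Gen 10 (rule 106): 0100011010
Gen 11 (rule 101): 0101001110
Gen 12 (rule 106): 1010011010
Gen 13 (rule 101): 1110001110
Gen 14 (rule 106): 1010011010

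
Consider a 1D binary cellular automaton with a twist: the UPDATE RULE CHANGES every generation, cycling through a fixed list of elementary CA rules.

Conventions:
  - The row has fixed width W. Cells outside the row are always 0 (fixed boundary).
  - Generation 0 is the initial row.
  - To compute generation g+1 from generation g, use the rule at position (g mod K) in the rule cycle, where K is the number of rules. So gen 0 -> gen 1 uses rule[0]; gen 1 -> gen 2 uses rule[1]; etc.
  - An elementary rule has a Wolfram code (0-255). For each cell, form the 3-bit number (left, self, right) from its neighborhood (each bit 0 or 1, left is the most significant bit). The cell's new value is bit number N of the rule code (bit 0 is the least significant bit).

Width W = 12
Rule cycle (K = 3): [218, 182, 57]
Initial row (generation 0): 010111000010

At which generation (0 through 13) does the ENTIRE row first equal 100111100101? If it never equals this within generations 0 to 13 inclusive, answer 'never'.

Gen 0: 010111000010
Gen 1 (rule 218): 100111100101
Gen 2 (rule 182): 111011011111
Gen 3 (rule 57): 100110110000
Gen 4 (rule 218): 011110111000
Gen 5 (rule 182): 101101010100
Gen 6 (rule 57): 011010101011
Gen 7 (rule 218): 111000000011
Gen 8 (rule 182): 010100000100
Gen 9 (rule 57): 001011110011
Gen 10 (rule 218): 010011111111
Gen 11 (rule 182): 111101111110
Gen 12 (rule 57): 100011000001
Gen 13 (rule 218): 010111100010

Answer: 1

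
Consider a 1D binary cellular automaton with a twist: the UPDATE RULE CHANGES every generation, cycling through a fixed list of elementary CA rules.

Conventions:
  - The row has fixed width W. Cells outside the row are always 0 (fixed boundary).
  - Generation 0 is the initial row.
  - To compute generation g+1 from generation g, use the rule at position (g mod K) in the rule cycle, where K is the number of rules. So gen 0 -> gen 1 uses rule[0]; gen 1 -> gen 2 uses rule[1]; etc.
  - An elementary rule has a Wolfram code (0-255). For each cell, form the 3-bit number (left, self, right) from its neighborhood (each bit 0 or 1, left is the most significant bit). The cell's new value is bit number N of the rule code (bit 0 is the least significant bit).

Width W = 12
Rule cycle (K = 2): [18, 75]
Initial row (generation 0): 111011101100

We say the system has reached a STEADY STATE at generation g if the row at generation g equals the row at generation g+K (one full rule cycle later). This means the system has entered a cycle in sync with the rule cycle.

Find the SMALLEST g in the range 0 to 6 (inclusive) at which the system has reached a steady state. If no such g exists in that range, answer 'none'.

Gen 0: 111011101100
Gen 1 (rule 18): 000000000010
Gen 2 (rule 75): 111111111100
Gen 3 (rule 18): 000000000010
Gen 4 (rule 75): 111111111100
Gen 5 (rule 18): 000000000010
Gen 6 (rule 75): 111111111100
Gen 7 (rule 18): 000000000010
Gen 8 (rule 75): 111111111100

Answer: 1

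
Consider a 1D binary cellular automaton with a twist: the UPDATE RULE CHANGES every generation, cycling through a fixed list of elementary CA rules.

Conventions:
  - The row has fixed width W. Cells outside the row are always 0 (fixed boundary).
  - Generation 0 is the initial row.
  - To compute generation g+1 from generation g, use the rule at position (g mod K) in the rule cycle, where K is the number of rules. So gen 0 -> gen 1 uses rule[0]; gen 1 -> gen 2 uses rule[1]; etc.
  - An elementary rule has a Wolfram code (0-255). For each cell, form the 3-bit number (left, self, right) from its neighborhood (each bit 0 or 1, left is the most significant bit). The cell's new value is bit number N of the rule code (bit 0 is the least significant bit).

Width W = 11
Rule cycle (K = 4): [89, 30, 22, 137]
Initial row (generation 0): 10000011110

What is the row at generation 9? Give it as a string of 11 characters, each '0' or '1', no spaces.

Gen 0: 10000011110
Gen 1 (rule 89): 01111010011
Gen 2 (rule 30): 11000011110
Gen 3 (rule 22): 00100100001
Gen 4 (rule 137): 10000001100
Gen 5 (rule 89): 01111101111
Gen 6 (rule 30): 11000001000
Gen 7 (rule 22): 00100011100
Gen 8 (rule 137): 10001011001
Gen 9 (rule 89): 01100011100

Answer: 01100011100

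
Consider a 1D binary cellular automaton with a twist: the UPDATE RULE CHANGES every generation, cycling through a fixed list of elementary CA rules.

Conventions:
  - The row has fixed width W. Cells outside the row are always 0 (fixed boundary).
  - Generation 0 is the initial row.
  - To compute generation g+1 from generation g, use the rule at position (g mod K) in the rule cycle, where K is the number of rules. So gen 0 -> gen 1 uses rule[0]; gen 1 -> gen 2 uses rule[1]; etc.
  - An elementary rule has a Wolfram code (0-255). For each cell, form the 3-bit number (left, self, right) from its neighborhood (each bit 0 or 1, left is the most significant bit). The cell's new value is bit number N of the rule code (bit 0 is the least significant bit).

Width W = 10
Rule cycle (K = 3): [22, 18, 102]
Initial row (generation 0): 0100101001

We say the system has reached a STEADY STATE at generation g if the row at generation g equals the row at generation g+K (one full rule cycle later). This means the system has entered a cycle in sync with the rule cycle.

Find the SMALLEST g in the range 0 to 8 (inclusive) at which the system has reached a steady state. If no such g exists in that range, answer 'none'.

Answer: 2

Derivation:
Gen 0: 0100101001
Gen 1 (rule 22): 1111101111
Gen 2 (rule 18): 0000000000
Gen 3 (rule 102): 0000000000
Gen 4 (rule 22): 0000000000
Gen 5 (rule 18): 0000000000
Gen 6 (rule 102): 0000000000
Gen 7 (rule 22): 0000000000
Gen 8 (rule 18): 0000000000
Gen 9 (rule 102): 0000000000
Gen 10 (rule 22): 0000000000
Gen 11 (rule 18): 0000000000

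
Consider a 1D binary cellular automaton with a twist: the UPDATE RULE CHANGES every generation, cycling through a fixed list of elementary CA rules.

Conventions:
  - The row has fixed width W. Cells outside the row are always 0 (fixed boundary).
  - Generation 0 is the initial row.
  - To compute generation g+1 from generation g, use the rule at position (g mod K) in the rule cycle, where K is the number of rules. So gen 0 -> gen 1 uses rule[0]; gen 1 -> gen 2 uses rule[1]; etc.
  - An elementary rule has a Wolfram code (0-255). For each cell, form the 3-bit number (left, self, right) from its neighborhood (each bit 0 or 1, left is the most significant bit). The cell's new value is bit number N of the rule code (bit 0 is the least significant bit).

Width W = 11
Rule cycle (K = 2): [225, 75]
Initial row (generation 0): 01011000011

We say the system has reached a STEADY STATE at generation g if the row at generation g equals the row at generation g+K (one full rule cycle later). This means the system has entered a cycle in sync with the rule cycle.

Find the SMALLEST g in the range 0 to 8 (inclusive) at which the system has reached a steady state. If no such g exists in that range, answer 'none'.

Gen 0: 01011000011
Gen 1 (rule 225): 00101011001
Gen 2 (rule 75): 11000011010
Gen 3 (rule 225): 01011001100
Gen 4 (rule 75): 10011011101
Gen 5 (rule 225): 00001101110
Gen 6 (rule 75): 11111101010
Gen 7 (rule 225): 01111110100
Gen 8 (rule 75): 11000010001
Gen 9 (rule 225): 01011000100
Gen 10 (rule 75): 10011011001

Answer: none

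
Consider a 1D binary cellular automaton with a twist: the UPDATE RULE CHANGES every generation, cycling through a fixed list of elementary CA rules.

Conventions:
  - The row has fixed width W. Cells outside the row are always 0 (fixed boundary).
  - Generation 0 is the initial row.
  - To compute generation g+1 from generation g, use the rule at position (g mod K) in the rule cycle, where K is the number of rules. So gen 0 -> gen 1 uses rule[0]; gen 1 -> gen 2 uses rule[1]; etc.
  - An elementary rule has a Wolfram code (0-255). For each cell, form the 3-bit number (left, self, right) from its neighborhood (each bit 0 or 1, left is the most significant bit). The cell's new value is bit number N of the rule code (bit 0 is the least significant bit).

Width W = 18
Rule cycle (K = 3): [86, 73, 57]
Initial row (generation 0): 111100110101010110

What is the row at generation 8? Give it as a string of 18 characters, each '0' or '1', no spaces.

Gen 0: 111100110101010110
Gen 1 (rule 86): 000111010101010011
Gen 2 (rule 73): 110101000000000011
Gen 3 (rule 57): 101010111111111010
Gen 4 (rule 86): 101010000000001011
Gen 5 (rule 73): 000000111111100011
Gen 6 (rule 57): 111110100000011010
Gen 7 (rule 86): 000010110000101011
Gen 8 (rule 73): 111000110110000011

Answer: 111000110110000011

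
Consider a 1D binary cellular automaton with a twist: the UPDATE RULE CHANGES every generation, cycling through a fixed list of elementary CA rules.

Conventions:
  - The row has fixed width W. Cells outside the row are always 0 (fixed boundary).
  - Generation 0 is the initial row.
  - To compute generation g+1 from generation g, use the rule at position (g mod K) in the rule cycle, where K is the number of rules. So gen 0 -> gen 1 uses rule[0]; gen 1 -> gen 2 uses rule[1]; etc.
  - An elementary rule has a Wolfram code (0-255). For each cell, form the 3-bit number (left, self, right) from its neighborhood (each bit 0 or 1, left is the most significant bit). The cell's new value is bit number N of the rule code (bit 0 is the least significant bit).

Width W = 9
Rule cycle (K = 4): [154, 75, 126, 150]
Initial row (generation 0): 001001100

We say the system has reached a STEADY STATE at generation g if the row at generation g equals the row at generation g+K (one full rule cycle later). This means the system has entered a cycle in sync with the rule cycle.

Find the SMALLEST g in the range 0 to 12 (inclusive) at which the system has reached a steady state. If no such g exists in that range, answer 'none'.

Gen 0: 001001100
Gen 1 (rule 154): 010111010
Gen 2 (rule 75): 100101000
Gen 3 (rule 126): 111111100
Gen 4 (rule 150): 011111010
Gen 5 (rule 154): 111110001
Gen 6 (rule 75): 100010110
Gen 7 (rule 126): 110111111
Gen 8 (rule 150): 000011110
Gen 9 (rule 154): 000111101
Gen 10 (rule 75): 111100100
Gen 11 (rule 126): 100111110
Gen 12 (rule 150): 111011101
Gen 13 (rule 154): 110011000
Gen 14 (rule 75): 110111011
Gen 15 (rule 126): 111101111
Gen 16 (rule 150): 011000110

Answer: none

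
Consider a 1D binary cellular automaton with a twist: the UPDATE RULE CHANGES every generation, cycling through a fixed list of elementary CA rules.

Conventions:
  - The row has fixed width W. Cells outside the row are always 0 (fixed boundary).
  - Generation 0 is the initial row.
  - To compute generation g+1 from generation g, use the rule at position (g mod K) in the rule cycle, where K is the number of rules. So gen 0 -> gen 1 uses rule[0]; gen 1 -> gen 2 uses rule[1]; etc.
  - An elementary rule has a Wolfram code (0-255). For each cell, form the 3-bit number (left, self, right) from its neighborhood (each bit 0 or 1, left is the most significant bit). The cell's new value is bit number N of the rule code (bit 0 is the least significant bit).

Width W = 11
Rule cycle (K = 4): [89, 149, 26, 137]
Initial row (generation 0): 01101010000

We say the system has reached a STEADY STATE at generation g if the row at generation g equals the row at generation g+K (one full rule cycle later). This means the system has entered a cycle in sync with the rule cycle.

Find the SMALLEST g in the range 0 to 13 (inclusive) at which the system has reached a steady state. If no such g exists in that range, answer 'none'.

Answer: none

Derivation:
Gen 0: 01101010000
Gen 1 (rule 89): 01100001111
Gen 2 (rule 149): 00011100110
Gen 3 (rule 26): 00110011101
Gen 4 (rule 137): 10100011000
Gen 5 (rule 89): 00011011111
Gen 6 (rule 149): 11000001110
Gen 7 (rule 26): 10100011001
Gen 8 (rule 137): 00001010000
Gen 9 (rule 89): 11100001111
Gen 10 (rule 149): 01011100110
Gen 11 (rule 26): 10010011101
Gen 12 (rule 137): 00000011000
Gen 13 (rule 89): 11111011111
Gen 14 (rule 149): 01110001110
Gen 15 (rule 26): 11001011001
Gen 16 (rule 137): 10000010000
Gen 17 (rule 89): 01111001111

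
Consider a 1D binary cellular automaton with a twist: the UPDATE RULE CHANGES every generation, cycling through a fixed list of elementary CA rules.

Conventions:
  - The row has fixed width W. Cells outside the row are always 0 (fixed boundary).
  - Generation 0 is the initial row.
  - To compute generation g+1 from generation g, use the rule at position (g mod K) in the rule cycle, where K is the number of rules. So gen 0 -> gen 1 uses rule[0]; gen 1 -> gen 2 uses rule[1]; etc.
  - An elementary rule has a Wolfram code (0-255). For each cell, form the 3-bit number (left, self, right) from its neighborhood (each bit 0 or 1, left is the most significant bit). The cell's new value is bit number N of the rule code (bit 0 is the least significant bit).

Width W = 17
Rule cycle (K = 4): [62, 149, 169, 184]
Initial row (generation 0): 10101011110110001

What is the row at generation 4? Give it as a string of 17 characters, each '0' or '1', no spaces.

Gen 0: 10101011110110001
Gen 1 (rule 62): 11111110001101011
Gen 2 (rule 149): 01111101100001000
Gen 3 (rule 169): 01111011001100011
Gen 4 (rule 184): 01110110101010010

Answer: 01110110101010010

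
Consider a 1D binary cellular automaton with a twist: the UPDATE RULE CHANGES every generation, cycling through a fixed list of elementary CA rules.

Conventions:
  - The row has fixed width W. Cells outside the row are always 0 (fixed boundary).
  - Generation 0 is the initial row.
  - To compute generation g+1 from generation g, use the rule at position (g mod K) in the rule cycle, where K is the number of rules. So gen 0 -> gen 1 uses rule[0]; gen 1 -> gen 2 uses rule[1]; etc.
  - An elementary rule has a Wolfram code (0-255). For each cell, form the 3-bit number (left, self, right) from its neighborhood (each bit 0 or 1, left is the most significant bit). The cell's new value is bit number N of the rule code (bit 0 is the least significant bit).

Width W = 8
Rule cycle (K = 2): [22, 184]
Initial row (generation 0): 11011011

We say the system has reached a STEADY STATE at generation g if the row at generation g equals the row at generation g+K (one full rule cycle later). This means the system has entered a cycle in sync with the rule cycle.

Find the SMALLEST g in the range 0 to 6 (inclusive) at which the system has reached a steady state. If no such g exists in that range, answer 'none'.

Answer: 1

Derivation:
Gen 0: 11011011
Gen 1 (rule 22): 00000000
Gen 2 (rule 184): 00000000
Gen 3 (rule 22): 00000000
Gen 4 (rule 184): 00000000
Gen 5 (rule 22): 00000000
Gen 6 (rule 184): 00000000
Gen 7 (rule 22): 00000000
Gen 8 (rule 184): 00000000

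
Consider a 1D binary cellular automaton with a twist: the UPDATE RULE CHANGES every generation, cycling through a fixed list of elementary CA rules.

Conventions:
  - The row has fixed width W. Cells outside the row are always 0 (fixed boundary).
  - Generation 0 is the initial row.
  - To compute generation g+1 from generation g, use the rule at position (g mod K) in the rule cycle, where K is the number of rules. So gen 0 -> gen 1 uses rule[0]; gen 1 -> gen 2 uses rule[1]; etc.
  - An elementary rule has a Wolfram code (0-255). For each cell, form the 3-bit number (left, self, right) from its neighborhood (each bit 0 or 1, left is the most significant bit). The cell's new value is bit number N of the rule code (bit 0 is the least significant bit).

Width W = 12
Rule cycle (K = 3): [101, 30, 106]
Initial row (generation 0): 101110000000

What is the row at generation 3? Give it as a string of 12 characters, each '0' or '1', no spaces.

Answer: 011011000000

Derivation:
Gen 0: 101110000000
Gen 1 (rule 101): 110010111111
Gen 2 (rule 30): 101110100000
Gen 3 (rule 106): 011011000000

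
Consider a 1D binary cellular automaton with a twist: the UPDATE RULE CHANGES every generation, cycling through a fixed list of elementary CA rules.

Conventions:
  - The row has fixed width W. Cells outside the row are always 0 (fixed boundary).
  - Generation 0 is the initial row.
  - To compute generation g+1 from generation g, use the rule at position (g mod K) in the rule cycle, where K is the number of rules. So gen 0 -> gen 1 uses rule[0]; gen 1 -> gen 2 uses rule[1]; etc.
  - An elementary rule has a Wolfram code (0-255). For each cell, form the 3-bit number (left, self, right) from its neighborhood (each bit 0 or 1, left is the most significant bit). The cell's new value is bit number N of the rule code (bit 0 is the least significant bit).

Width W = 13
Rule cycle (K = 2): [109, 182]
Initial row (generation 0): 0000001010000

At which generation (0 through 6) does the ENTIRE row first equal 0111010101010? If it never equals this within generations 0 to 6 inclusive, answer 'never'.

Gen 0: 0000001010000
Gen 1 (rule 109): 1111101110111
Gen 2 (rule 182): 0111010101010
Gen 3 (rule 109): 0101111111110
Gen 4 (rule 182): 1110111111101
Gen 5 (rule 109): 1011100000111
Gen 6 (rule 182): 1101010001010

Answer: 2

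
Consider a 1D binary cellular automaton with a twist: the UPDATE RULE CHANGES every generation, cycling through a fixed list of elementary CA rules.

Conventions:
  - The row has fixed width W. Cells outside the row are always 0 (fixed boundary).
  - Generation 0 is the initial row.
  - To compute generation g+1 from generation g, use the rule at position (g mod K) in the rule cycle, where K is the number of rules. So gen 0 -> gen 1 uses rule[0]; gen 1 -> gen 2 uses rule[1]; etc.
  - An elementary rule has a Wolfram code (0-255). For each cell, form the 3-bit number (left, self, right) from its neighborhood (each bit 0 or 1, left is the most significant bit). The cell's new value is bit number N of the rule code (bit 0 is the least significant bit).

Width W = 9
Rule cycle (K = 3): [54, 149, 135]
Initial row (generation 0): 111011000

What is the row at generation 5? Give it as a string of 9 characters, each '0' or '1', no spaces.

Gen 0: 111011000
Gen 1 (rule 54): 000100100
Gen 2 (rule 149): 110110111
Gen 3 (rule 135): 000000010
Gen 4 (rule 54): 000000111
Gen 5 (rule 149): 111110010

Answer: 111110010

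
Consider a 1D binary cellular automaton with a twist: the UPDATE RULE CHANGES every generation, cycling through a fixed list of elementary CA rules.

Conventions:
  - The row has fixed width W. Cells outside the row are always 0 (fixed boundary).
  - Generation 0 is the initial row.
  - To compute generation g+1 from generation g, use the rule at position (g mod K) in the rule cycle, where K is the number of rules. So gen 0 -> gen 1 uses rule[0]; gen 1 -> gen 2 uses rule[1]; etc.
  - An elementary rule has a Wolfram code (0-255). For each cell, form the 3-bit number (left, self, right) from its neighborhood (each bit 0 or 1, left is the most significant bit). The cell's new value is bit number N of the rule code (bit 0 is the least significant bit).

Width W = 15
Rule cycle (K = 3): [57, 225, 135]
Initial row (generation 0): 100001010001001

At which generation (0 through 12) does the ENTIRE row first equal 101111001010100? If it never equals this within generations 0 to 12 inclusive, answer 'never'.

Answer: never

Derivation:
Gen 0: 100001010001001
Gen 1 (rule 57): 011100101100100
Gen 2 (rule 225): 001100010100001
Gen 3 (rule 135): 110001110101111
Gen 4 (rule 57): 101101001011000
Gen 5 (rule 225): 010110000101011
Gen 6 (rule 135): 110000111101000
Gen 7 (rule 57): 101110100010111
Gen 8 (rule 225): 010111001001011
Gen 9 (rule 135): 110010011011000
Gen 10 (rule 57): 101001010110111
Gen 11 (rule 225): 010000101011011
Gen 12 (rule 135): 110111101000000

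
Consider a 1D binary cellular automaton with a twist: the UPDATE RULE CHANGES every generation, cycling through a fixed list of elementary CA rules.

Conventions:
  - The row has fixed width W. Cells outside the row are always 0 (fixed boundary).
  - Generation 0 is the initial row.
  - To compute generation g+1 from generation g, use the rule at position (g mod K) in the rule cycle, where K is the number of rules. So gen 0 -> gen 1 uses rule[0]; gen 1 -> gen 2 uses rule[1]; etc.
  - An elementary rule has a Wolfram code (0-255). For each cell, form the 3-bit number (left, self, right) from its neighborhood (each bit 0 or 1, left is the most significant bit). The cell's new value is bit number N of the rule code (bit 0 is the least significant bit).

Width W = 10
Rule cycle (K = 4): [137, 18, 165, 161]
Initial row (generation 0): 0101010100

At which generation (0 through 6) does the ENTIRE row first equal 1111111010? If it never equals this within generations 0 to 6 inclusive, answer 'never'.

Gen 0: 0101010100
Gen 1 (rule 137): 0000000001
Gen 2 (rule 18): 0000000010
Gen 3 (rule 165): 1111111010
Gen 4 (rule 161): 0111110100
Gen 5 (rule 137): 0111100001
Gen 6 (rule 18): 1000010010

Answer: 3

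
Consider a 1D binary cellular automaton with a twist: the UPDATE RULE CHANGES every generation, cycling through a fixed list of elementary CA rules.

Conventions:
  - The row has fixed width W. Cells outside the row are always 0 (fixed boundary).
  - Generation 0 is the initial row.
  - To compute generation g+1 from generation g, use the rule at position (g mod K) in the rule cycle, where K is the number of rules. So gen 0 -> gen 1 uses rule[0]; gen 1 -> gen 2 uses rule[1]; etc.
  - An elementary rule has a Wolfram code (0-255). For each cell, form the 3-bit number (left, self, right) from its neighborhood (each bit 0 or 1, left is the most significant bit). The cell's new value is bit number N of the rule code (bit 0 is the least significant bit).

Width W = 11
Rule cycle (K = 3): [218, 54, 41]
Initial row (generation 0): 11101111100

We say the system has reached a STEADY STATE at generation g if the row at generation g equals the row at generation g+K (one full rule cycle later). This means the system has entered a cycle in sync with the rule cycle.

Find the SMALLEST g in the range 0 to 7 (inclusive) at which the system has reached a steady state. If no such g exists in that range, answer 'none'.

Answer: 1

Derivation:
Gen 0: 11101111100
Gen 1 (rule 218): 11101111110
Gen 2 (rule 54): 00010000001
Gen 3 (rule 41): 11000111100
Gen 4 (rule 218): 11101111110
Gen 5 (rule 54): 00010000001
Gen 6 (rule 41): 11000111100
Gen 7 (rule 218): 11101111110
Gen 8 (rule 54): 00010000001
Gen 9 (rule 41): 11000111100
Gen 10 (rule 218): 11101111110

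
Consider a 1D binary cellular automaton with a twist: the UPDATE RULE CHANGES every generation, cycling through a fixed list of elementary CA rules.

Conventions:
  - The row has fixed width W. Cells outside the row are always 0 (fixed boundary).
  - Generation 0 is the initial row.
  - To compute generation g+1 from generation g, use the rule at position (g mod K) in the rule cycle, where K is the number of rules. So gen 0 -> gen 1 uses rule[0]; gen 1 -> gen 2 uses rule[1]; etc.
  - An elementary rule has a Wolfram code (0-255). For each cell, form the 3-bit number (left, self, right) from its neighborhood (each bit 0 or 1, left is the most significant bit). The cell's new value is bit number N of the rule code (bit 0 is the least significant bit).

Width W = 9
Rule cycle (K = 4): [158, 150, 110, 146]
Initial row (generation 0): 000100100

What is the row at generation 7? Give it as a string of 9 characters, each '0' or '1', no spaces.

Answer: 011000100

Derivation:
Gen 0: 000100100
Gen 1 (rule 158): 001111110
Gen 2 (rule 150): 010111101
Gen 3 (rule 110): 111100111
Gen 4 (rule 146): 011011010
Gen 5 (rule 158): 110010011
Gen 6 (rule 150): 001111100
Gen 7 (rule 110): 011000100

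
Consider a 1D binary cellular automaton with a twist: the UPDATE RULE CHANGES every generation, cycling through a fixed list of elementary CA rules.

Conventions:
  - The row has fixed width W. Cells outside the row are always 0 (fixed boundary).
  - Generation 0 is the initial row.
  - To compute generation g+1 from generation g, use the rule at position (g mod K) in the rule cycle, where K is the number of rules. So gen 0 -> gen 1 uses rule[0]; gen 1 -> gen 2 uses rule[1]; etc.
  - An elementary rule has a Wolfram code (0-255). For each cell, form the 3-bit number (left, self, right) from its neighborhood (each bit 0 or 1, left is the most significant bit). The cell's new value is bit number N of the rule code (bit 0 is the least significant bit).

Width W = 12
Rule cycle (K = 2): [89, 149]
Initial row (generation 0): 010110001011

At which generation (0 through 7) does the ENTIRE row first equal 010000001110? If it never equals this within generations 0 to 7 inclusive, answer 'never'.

Gen 0: 010110001011
Gen 1 (rule 89): 000111100011
Gen 2 (rule 149): 110011011000
Gen 3 (rule 89): 111011011111
Gen 4 (rule 149): 010000001110
Gen 5 (rule 89): 001111101011
Gen 6 (rule 149): 100111001000
Gen 7 (rule 89): 010101100111

Answer: 4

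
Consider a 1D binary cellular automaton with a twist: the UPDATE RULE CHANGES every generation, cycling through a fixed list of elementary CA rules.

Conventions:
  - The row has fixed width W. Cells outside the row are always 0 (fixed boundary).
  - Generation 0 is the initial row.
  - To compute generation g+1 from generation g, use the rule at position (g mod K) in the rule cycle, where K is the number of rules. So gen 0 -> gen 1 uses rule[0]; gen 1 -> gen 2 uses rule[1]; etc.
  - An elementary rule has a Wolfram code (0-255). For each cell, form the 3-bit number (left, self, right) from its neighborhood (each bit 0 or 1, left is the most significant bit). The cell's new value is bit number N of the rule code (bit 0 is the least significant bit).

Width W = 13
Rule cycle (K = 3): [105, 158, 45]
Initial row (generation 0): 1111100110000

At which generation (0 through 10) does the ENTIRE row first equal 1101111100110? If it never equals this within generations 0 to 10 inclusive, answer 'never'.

Gen 0: 1111100110000
Gen 1 (rule 105): 1000100110111
Gen 2 (rule 158): 1101111100110
Gen 3 (rule 45): 1011000000100
Gen 4 (rule 105): 0111011110001
Gen 5 (rule 158): 1110011101011
Gen 6 (rule 45): 1000010011110
Gen 7 (rule 105): 0011000010010
Gen 8 (rule 158): 0110100111111
Gen 9 (rule 45): 0101100100000
Gen 10 (rule 105): 0011100001111

Answer: 2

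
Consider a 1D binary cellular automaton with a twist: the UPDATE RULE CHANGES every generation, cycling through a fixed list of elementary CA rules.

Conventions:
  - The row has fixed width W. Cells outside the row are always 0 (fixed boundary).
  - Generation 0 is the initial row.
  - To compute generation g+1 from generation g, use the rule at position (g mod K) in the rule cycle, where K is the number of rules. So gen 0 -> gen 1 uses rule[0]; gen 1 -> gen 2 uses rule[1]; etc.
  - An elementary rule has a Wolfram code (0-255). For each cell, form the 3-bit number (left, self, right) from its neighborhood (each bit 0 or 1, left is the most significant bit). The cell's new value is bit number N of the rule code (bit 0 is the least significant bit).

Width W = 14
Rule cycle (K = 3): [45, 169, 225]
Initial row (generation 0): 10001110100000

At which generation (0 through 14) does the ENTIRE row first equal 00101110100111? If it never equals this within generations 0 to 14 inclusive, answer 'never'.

Answer: never

Derivation:
Gen 0: 10001110100000
Gen 1 (rule 45): 10101001101111
Gen 2 (rule 169): 01010001011110
Gen 3 (rule 225): 00100100101110
Gen 4 (rule 45): 10100100111000
Gen 5 (rule 169): 01000000110011
Gen 6 (rule 225): 00011110010001
Gen 7 (rule 45): 11010000010101
Gen 8 (rule 169): 10100111001010
Gen 9 (rule 225): 01000011000100
Gen 10 (rule 45): 01011010010101
Gen 11 (rule 169): 00110100001010
Gen 12 (rule 225): 10011001100100
Gen 13 (rule 45): 10010001000101
Gen 14 (rule 169): 00000100010010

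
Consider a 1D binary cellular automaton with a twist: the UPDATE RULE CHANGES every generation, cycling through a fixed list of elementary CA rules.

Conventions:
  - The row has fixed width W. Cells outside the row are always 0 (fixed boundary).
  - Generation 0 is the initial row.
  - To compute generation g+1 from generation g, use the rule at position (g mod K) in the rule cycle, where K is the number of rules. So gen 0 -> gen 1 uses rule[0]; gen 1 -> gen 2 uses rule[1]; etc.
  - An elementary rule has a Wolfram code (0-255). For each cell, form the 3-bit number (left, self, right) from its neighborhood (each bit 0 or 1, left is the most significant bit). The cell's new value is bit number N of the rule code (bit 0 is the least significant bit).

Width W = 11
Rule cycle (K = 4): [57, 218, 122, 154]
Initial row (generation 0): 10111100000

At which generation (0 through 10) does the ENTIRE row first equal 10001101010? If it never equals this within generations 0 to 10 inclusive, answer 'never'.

Gen 0: 10111100000
Gen 1 (rule 57): 01100011111
Gen 2 (rule 218): 11110111111
Gen 3 (rule 122): 10011100001
Gen 4 (rule 154): 01111010010
Gen 5 (rule 57): 01000101001
Gen 6 (rule 218): 10101000110
Gen 7 (rule 122): 01010101111
Gen 8 (rule 154): 10000001110
Gen 9 (rule 57): 01111101001
Gen 10 (rule 218): 11111100110

Answer: never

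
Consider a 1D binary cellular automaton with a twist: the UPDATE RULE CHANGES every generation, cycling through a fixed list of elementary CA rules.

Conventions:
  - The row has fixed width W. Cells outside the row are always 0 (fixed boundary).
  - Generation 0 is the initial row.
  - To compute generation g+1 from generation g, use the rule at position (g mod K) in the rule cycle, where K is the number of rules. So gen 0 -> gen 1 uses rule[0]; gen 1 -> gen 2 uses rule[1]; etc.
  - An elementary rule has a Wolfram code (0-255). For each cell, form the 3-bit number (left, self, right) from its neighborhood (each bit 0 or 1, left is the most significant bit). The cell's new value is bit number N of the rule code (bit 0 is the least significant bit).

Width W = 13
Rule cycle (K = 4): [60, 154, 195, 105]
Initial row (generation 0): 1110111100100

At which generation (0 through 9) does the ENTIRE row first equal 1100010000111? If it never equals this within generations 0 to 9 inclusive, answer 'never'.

Gen 0: 1110111100100
Gen 1 (rule 60): 1001100010110
Gen 2 (rule 154): 0111010100101
Gen 3 (rule 195): 1011000001000
Gen 4 (rule 105): 0111011100011
Gen 5 (rule 60): 0100110010010
Gen 6 (rule 154): 1011101101101
Gen 7 (rule 195): 0001100100100
Gen 8 (rule 105): 1101100000001
Gen 9 (rule 60): 1011010000001

Answer: never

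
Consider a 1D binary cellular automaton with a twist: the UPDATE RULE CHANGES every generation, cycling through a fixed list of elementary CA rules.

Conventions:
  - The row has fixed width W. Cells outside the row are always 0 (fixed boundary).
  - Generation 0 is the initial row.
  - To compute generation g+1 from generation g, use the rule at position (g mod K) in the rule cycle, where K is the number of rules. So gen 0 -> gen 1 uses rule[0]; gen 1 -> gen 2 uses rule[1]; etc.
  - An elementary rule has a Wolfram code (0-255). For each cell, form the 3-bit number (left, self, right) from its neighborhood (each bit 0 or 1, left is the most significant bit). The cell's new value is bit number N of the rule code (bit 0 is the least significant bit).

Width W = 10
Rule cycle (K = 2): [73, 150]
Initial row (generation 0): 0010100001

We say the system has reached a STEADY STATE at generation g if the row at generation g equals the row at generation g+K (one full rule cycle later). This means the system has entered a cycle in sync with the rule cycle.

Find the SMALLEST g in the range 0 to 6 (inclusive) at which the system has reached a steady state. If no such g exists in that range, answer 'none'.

Gen 0: 0010100001
Gen 1 (rule 73): 1000001100
Gen 2 (rule 150): 1100010010
Gen 3 (rule 73): 1101000000
Gen 4 (rule 150): 0001100000
Gen 5 (rule 73): 1101101111
Gen 6 (rule 150): 0000000110
Gen 7 (rule 73): 1111110110
Gen 8 (rule 150): 0111100001

Answer: none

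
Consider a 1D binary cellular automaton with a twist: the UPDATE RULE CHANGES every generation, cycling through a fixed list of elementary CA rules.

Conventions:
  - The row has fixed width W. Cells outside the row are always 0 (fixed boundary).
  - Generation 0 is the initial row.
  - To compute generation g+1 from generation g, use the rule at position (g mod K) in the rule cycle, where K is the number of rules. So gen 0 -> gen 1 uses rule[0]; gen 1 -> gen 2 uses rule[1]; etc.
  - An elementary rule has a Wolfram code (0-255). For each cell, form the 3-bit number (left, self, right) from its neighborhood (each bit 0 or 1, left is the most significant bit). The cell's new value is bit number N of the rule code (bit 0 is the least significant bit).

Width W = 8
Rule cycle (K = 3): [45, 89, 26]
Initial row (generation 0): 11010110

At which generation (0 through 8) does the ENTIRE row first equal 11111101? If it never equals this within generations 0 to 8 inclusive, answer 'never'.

Answer: never

Derivation:
Gen 0: 11010110
Gen 1 (rule 45): 10111100
Gen 2 (rule 89): 00100111
Gen 3 (rule 26): 01011100
Gen 4 (rule 45): 01110001
Gen 5 (rule 89): 01011100
Gen 6 (rule 26): 10010010
Gen 7 (rule 45): 10010010
Gen 8 (rule 89): 01001001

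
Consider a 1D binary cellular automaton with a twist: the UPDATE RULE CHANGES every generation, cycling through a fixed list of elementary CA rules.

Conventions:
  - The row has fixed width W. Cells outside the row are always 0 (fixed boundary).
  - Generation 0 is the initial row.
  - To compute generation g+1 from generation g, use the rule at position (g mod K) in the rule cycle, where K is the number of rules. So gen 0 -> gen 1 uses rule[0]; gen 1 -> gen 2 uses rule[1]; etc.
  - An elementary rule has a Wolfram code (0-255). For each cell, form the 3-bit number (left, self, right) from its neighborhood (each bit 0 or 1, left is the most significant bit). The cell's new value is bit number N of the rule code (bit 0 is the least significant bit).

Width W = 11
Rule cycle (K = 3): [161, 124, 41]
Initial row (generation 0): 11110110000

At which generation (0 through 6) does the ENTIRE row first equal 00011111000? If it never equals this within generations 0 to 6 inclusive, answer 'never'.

Answer: 4

Derivation:
Gen 0: 11110110000
Gen 1 (rule 161): 01101000111
Gen 2 (rule 124): 01111100101
Gen 3 (rule 41): 01000000010
Gen 4 (rule 161): 00011111000
Gen 5 (rule 124): 00010001100
Gen 6 (rule 41): 11000101001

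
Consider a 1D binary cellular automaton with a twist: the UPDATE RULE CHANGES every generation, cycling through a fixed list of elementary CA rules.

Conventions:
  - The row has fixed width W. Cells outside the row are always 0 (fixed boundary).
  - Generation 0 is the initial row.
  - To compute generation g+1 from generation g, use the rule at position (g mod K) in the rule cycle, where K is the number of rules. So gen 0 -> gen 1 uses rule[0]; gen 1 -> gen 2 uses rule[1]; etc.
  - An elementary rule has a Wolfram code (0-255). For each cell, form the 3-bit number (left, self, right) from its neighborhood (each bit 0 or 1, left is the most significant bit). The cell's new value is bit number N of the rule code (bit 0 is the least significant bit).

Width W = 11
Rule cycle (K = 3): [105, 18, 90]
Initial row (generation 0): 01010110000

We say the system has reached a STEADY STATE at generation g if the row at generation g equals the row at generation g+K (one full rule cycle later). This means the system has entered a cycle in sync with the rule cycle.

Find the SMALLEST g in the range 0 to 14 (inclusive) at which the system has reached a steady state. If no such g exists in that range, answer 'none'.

Gen 0: 01010110000
Gen 1 (rule 105): 00101110111
Gen 2 (rule 18): 01000000000
Gen 3 (rule 90): 10100000000
Gen 4 (rule 105): 01001111111
Gen 5 (rule 18): 10110000000
Gen 6 (rule 90): 00111000000
Gen 7 (rule 105): 10101011111
Gen 8 (rule 18): 00000000000
Gen 9 (rule 90): 00000000000
Gen 10 (rule 105): 11111111111
Gen 11 (rule 18): 00000000000
Gen 12 (rule 90): 00000000000
Gen 13 (rule 105): 11111111111
Gen 14 (rule 18): 00000000000
Gen 15 (rule 90): 00000000000
Gen 16 (rule 105): 11111111111
Gen 17 (rule 18): 00000000000

Answer: 8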